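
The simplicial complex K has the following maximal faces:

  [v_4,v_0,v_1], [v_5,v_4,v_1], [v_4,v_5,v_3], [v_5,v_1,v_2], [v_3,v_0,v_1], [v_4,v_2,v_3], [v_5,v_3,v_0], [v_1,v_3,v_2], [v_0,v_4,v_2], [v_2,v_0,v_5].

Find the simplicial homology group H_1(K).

Order the vertices as v_0 < v_1 < v_2 < v_3 < v_4 < v_5. Listing each simplex with vertices in this order, K has dimension 2 with simplices:

  0-simplices (6): [v_0], [v_1], [v_2], [v_3], [v_4], [v_5]
  1-simplices (15): (15 of them)
  2-simplices (10): [v_0,v_1,v_3], [v_0,v_1,v_4], [v_0,v_2,v_4], [v_0,v_2,v_5], [v_0,v_3,v_5], [v_1,v_2,v_3], [v_1,v_2,v_5], [v_1,v_4,v_5], [v_2,v_3,v_4], [v_3,v_4,v_5]

Hence C_0 ≅ Z^6, C_1 ≅ Z^15, C_2 ≅ Z^10.

Boundary ∂_1: C_1 → C_0 maps an edge to its endpoints' difference, ∂[p,q] = q − p. For instance
  ∂[v_0,v_5] = [v_5] − [v_0].
As a 6×15 matrix over Z this has rank 5, with invariant factors (1,1,1,1,1).

The boundary map ∂_2: C_2 → C_1 acts by ∂[p,q,r] = [q,r] − [p,r] + [p,q]. For instance
  ∂[v_1,v_4,v_5] = [v_4,v_5] − [v_1,v_5] + [v_1,v_4],
  ∂[v_1,v_2,v_5] = [v_2,v_5] − [v_1,v_5] + [v_1,v_2].
The 15×10 boundary matrix has rank 10 and Smith normal form diag(1,1,1,1,1,1,1,1,1,2).

Reading off H_k = ker ∂_k / im ∂_{k+1}:

  H_1: rank ker ∂_1 − rank ∂_2 = (15 − 5) − 10 = 0, and ∂_2 has invariant factor 2 > 1, so H_1 = Z_2.

H_1 ≅ Z_2.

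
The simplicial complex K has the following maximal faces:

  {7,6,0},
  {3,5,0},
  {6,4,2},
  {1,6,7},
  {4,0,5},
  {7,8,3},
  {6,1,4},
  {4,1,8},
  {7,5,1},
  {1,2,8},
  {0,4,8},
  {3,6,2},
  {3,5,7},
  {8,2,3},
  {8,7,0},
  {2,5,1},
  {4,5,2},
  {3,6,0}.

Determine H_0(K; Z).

H_0 ≅ Z.

Order the vertices as 0 < 1 < 2 < 3 < 4 < 5 < 6 < 7 < 8. Listing each simplex with vertices in this order, K has dimension 2 with simplices:

  0-simplices (9): [0], [1], [2], [3], [4], [5], [6], [7], [8]
  1-simplices (27): (27 of them)
  2-simplices (18): [0,3,5], [0,3,6], [0,4,5], [0,4,8], [0,6,7], [0,7,8], [1,2,5], [1,2,8], [1,4,6], [1,4,8], [1,5,7], [1,6,7], [2,3,6], [2,3,8], [2,4,5], [2,4,6], [3,5,7], [3,7,8]

so the chain groups are C_0 ≅ Z^9, C_1 ≅ Z^27, C_2 ≅ Z^18.

∂_1: C_1 → C_0 maps an edge to its endpoints' difference, ∂[p,q] = q − p.
This gives a 9×27 integer matrix of rank 8; reducing to Smith normal form yields diagonal entries (1,1,1,1,1,1,1,1).

Boundary ∂_2: C_2 → C_1 acts by ∂[p,q,r] = [q,r] − [p,r] + [p,q]. For instance
  ∂[0,7,8] = [7,8] − [0,8] + [0,7],
  ∂[0,3,5] = [3,5] − [0,5] + [0,3].
The 27×18 boundary matrix has rank 18 and Smith normal form diag(1,1,1,1,1,1,1,1,1,1,1,1,1,1,1,1,1,2).

Computing H_k = (kernel of ∂_k) / (image of ∂_{k+1}):

  H_0: rank C_0 − rank ∂_1 = 9 − 8 = 1, and the invariant factors of ∂_1 are all 1, so H_0 ≅ Z.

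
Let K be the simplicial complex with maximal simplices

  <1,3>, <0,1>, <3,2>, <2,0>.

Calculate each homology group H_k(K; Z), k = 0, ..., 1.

H_0 ≅ Z,  H_1 ≅ Z.

Order the vertices as 0 < 1 < 2 < 3. Listing each simplex with vertices in this order, K has dimension 1 with simplices:

  0-simplices (4): [0], [1], [2], [3]
  1-simplices (4): [0,1], [0,2], [1,3], [2,3]

giving chain groups C_0 ≅ Z^4, C_1 ≅ Z^4.

Boundary ∂_1: C_1 → C_0 is given by ∂[p,q] = [q] − [p]. For instance
  ∂[0,1] = [1] − [0].
As a 4×4 matrix over Z this has rank 3, with invariant factors (1,1,1).

Computing H_k = (kernel of ∂_k) / (image of ∂_{k+1}):

  H_0: rank C_0 − rank ∂_1 = 4 − 3 = 1, and the invariant factors of ∂_1 are all 1, so H_0 ≅ Z.
  H_1: rank ker ∂_1 − rank ∂_2 = (4 − 3) − 0 = 1, and there is no ∂_2, so H_1 ≅ Z.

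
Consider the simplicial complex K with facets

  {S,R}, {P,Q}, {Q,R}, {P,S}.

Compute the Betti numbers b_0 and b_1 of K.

b_0 = 1, b_1 = 1.

Order the vertices as P < Q < R < S. Listing each simplex with vertices in this order, K has dimension 1 with simplices:

  0-simplices (4): P, Q, R, S
  1-simplices (4): PQ, PS, QR, RS

so the chain groups are C_0 ≅ Z^4, C_1 ≅ Z^4.

∂_1: C_1 → C_0 is given by ∂[p,q] = [q] − [p].
As a 4×4 matrix over Z this has rank 3, with invariant factors (1,1,1).

From H_k ≅ ker(∂_k) / im(∂_{k+1}) we obtain:

  H_0: rank C_0 − rank ∂_1 = 4 − 3 = 1, and the invariant factors of ∂_1 are all 1, so H_0 = Z.
  H_1: rank ker ∂_1 − rank ∂_2 = (4 − 3) − 0 = 1, and there is no ∂_2, so H_1 = Z.

As a check, the Euler characteristic is 4 − 4 = 0, which agrees with 1 − 1 = 0.

Hence the Betti numbers are b_0 = 1, b_1 = 1.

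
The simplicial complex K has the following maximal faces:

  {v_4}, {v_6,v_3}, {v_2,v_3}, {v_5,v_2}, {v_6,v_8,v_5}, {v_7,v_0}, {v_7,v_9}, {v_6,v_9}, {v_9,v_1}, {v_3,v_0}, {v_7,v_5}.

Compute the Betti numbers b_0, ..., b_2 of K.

Take the total order v_0 < v_1 < v_2 < v_3 < v_4 < v_5 < v_6 < v_7 < v_8 < v_9 on the vertex set. Then K (dimension 2) consists of the simplices:

  0-simplices (10): [v_0], [v_1], [v_2], [v_3], [v_4], [v_5], [v_6], [v_7], [v_8], [v_9]
  1-simplices (12): [v_0,v_3], [v_0,v_7], [v_1,v_9], [v_2,v_3], [v_2,v_5], [v_3,v_6], [v_5,v_6], [v_5,v_7], [v_5,v_8], [v_6,v_8], [v_6,v_9], [v_7,v_9]
  2-simplices (1): [v_5,v_6,v_8]

so the chain groups are C_0 ≅ Z^10, C_1 ≅ Z^12, C_2 ≅ Z^1.

The boundary map ∂_1: C_1 → C_0 is given by ∂[p,q] = [q] − [p].
The 10×12 boundary matrix has rank 8 and Smith normal form diag(1,1,1,1,1,1,1,1).

Boundary ∂_2: C_2 → C_1 maps a triangle to the signed sum of its edges. For instance
  ∂[v_5,v_6,v_8] = [v_6,v_8] − [v_5,v_8] + [v_5,v_6].
This gives a 12×1 integer matrix of rank 1; reducing to Smith normal form yields diagonal entries (1).

From H_k ≅ ker(∂_k) / im(∂_{k+1}) we obtain:

  H_0: rank C_0 − rank ∂_1 = 10 − 8 = 2, and the invariant factors of ∂_1 are all 1, so H_0 = Z^2.
  H_1: rank ker ∂_1 − rank ∂_2 = (12 − 8) − 1 = 3, and the invariant factors of ∂_2 are all 1, so H_1 = Z^3.
  H_2: rank ker ∂_2 − rank ∂_3 = (1 − 1) − 0 = 0, and there is no ∂_3, so H_2 = 0.

Hence the Betti numbers are b_0 = 2, b_1 = 3, b_2 = 0.

b_0 = 2, b_1 = 3, b_2 = 0.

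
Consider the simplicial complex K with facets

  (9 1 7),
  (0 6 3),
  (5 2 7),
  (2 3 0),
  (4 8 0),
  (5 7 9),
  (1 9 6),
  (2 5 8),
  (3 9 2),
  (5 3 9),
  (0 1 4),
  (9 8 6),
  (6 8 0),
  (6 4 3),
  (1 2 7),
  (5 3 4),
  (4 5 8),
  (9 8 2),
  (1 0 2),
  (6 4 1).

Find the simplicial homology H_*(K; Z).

H_0 = Z,  H_1 = Z ⊕ Z_2,  H_2 = 0.

Take the total order 0 < 1 < 2 < 3 < 4 < 5 < 6 < 7 < 8 < 9 on the vertex set. Then K (dimension 2) consists of the simplices:

  0-simplices (10): [0], [1], [2], [3], [4], [5], [6], [7], [8], [9]
  1-simplices (30): (30 of them)
  2-simplices (20): (20 of them)

so the chain groups are C_0 ≅ Z^10, C_1 ≅ Z^30, C_2 ≅ Z^20.

The boundary map ∂_1: C_1 → C_0 is given by ∂[p,q] = [q] − [p]. For instance
  ∂[0,6] = [6] − [0].
The 10×30 boundary matrix has rank 9 and Smith normal form diag(1,1,1,1,1,1,1,1,1).

The boundary map ∂_2: C_2 → C_1 maps a triangle to the signed sum of its edges. For instance
  ∂[0,4,8] = [4,8] − [0,8] + [0,4],
  ∂[3,4,5] = [4,5] − [3,5] + [3,4].
The 30×20 boundary matrix has rank 20 and Smith normal form diag(1,1,1,1,1,1,1,1,1,1,1,1,1,1,1,1,1,1,1,2).

Now H_k = ker ∂_k / im ∂_{k+1}, so:

  H_0: rank C_0 − rank ∂_1 = 10 − 9 = 1, and the invariant factors of ∂_1 are all 1, so H_0 = Z.
  H_1: rank ker ∂_1 − rank ∂_2 = (30 − 9) − 20 = 1, and ∂_2 has invariant factor 2 > 1, so H_1 = Z ⊕ Z_2.
  H_2: rank ker ∂_2 − rank ∂_3 = (20 − 20) − 0 = 0, and there is no ∂_3, so H_2 = 0.

As a check, the Euler characteristic is 10 − 30 + 20 = 0, which agrees with 1 − 1 + 0 = 0.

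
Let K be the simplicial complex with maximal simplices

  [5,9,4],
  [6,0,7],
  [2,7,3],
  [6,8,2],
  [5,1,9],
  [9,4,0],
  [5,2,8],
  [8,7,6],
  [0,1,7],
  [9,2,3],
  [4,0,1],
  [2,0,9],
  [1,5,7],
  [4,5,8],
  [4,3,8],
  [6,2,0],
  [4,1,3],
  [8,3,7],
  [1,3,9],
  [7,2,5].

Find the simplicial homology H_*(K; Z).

Order the vertices as 0 < 1 < 2 < 3 < 4 < 5 < 6 < 7 < 8 < 9. Listing each simplex with vertices in this order, K has dimension 2 with simplices:

  0-simplices (10): [0], [1], [2], [3], [4], [5], [6], [7], [8], [9]
  1-simplices (30): (30 of them)
  2-simplices (20): (20 of them)

Hence C_0 ≅ Z^10, C_1 ≅ Z^30, C_2 ≅ Z^20.

The boundary map ∂_1: C_1 → C_0 is given by ∂[p,q] = [q] − [p]. For instance
  ∂[2,8] = [8] − [2].
This gives a 10×30 integer matrix of rank 9; reducing to Smith normal form yields diagonal entries (1,1,1,1,1,1,1,1,1).

Boundary ∂_2: C_2 → C_1 acts by ∂[p,q,r] = [q,r] − [p,r] + [p,q]. For instance
  ∂[2,5,7] = [5,7] − [2,7] + [2,5],
  ∂[0,1,4] = [1,4] − [0,4] + [0,1].
This gives a 30×20 integer matrix of rank 20; reducing to Smith normal form yields diagonal entries (1,1,1,1,1,1,1,1,1,1,1,1,1,1,1,1,1,1,1,2).

Reading off H_k = ker ∂_k / im ∂_{k+1}:

  H_0: rank C_0 − rank ∂_1 = 10 − 9 = 1, and the invariant factors of ∂_1 are all 1, so H_0 ≅ Z.
  H_1: rank ker ∂_1 − rank ∂_2 = (30 − 9) − 20 = 1, and ∂_2 has invariant factor 2 > 1, so H_1 ≅ Z ⊕ Z/2.
  H_2: rank ker ∂_2 − rank ∂_3 = (20 − 20) − 0 = 0, and there is no ∂_3, so H_2 ≅ 0.

H_0 = Z,  H_1 = Z ⊕ Z/2,  H_2 = 0.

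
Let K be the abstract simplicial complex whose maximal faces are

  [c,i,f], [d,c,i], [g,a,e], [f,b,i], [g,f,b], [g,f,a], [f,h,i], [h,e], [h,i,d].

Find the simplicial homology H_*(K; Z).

K has 9 vertices, 17 edges, 8 triangles.
rank ∂_0 = 0, rank ∂_1 = 8 ⇒ b_0 = 9 − 0 − 8 = 1; all invariant factors of ∂_1 are 1 so no torsion. So H_0 = Z.
rank ∂_1 = 8, rank ∂_2 = 8 ⇒ b_1 = 17 − 8 − 8 = 1; all invariant factors of ∂_2 are 1 so no torsion. So H_1 = Z.
rank ∂_2 = 8, rank ∂_3 = 0 ⇒ b_2 = 8 − 8 − 0 = 0. So H_2 = 0.

H_0 ≅ Z,  H_1 ≅ Z,  H_2 = 0.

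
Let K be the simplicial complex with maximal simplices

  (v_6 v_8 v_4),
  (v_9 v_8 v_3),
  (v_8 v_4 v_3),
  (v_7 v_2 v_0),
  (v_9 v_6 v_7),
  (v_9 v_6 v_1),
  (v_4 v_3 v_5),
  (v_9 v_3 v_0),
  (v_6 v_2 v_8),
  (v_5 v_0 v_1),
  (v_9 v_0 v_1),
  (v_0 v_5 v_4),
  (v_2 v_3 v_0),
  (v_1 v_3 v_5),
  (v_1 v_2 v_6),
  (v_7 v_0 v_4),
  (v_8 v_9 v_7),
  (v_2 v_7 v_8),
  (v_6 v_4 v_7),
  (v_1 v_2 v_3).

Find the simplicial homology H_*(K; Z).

Fix the vertex order v_0 < v_1 < v_2 < v_3 < v_4 < v_5 < v_6 < v_7 < v_8 < v_9 and write every simplex with vertices in increasing order. Then dim K = 2 and the simplices of K are:

  0-simplices (10): [v_0], [v_1], [v_2], [v_3], [v_4], [v_5], [v_6], [v_7], [v_8], [v_9]
  1-simplices (30): (30 of them)
  2-simplices (20): (20 of them)

so the chain groups are C_0 ≅ Z^10, C_1 ≅ Z^30, C_2 ≅ Z^20.

Boundary ∂_1: C_1 → C_0 maps an edge to its endpoints' difference, ∂[p,q] = q − p. For instance
  ∂[v_2,v_3] = [v_3] − [v_2].
The resulting 10×30 matrix has rank 9, and its Smith normal form has invariant factors (1,1,1,1,1,1,1,1,1).

The boundary map ∂_2: C_2 → C_1 acts by ∂[p,q,r] = [q,r] − [p,r] + [p,q]. For instance
  ∂[v_0,v_2,v_3] = [v_2,v_3] − [v_0,v_3] + [v_0,v_2],
  ∂[v_1,v_2,v_6] = [v_2,v_6] − [v_1,v_6] + [v_1,v_2].
The 30×20 boundary matrix has rank 20 and Smith normal form diag(1,1,1,1,1,1,1,1,1,1,1,1,1,1,1,1,1,1,1,2).

From H_k ≅ ker(∂_k) / im(∂_{k+1}) we obtain:

  H_0: rank C_0 − rank ∂_1 = 10 − 9 = 1, and the invariant factors of ∂_1 are all 1, so H_0 ≅ Z.
  H_1: rank ker ∂_1 − rank ∂_2 = (30 − 9) − 20 = 1, and ∂_2 has invariant factor 2 > 1, so H_1 ≅ Z ⊕ Z/2Z.
  H_2: rank ker ∂_2 − rank ∂_3 = (20 − 20) − 0 = 0, and there is no ∂_3, so H_2 ≅ 0.

H_0 = Z,  H_1 = Z ⊕ Z/2Z,  H_2 = 0.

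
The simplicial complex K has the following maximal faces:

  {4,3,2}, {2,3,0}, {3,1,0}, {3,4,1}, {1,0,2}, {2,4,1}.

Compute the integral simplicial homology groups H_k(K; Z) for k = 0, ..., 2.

H_0 = Z,  H_1 = 0,  H_2 = Z.

Fix the vertex order 0 < 1 < 2 < 3 < 4 and write every simplex with vertices in increasing order. Then dim K = 2 and the simplices of K are:

  0-simplices (5): [0], [1], [2], [3], [4]
  1-simplices (9): [0,1], [0,2], [0,3], [1,2], [1,3], [1,4], [2,3], [2,4], [3,4]
  2-simplices (6): [0,1,2], [0,1,3], [0,2,3], [1,2,4], [1,3,4], [2,3,4]

Hence C_0 ≅ Z^5, C_1 ≅ Z^9, C_2 ≅ Z^6.

The boundary map ∂_1: C_1 → C_0 sends each edge [p,q] (with p < q) to q − p.
The resulting 5×9 matrix has rank 4, and its Smith normal form has invariant factors (1,1,1,1).

The boundary map ∂_2: C_2 → C_1 sends each 2-simplex [p,q,r] to [q,r] − [p,r] + [p,q]. For instance
  ∂[1,2,4] = [2,4] − [1,4] + [1,2],
  ∂[1,3,4] = [3,4] − [1,4] + [1,3].
This gives a 9×6 integer matrix of rank 5; reducing to Smith normal form yields diagonal entries (1,1,1,1,1).

Now H_k = ker ∂_k / im ∂_{k+1}, so:

  H_0: rank C_0 − rank ∂_1 = 5 − 4 = 1, and the invariant factors of ∂_1 are all 1, so H_0 = Z.
  H_1: rank ker ∂_1 − rank ∂_2 = (9 − 4) − 5 = 0, and the invariant factors of ∂_2 are all 1, so H_1 = 0.
  H_2: rank ker ∂_2 − rank ∂_3 = (6 − 5) − 0 = 1, and there is no ∂_3, so H_2 = Z.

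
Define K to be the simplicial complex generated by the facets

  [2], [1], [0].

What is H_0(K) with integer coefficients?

H_0 ≅ Z^3.

K has 3 vertices.
rank ∂_0 = 0, rank ∂_1 = 0 ⇒ b_0 = 3 − 0 − 0 = 3. So H_0 = Z^3.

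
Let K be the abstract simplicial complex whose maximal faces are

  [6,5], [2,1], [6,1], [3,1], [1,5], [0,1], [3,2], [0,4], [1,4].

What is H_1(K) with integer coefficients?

Take the total order 0 < 1 < 2 < 3 < 4 < 5 < 6 on the vertex set. Then K (dimension 1) consists of the simplices:

  0-simplices (7): [0], [1], [2], [3], [4], [5], [6]
  1-simplices (9): [0,1], [0,4], [1,2], [1,3], [1,4], [1,5], [1,6], [2,3], [5,6]

giving chain groups C_0 ≅ Z^7, C_1 ≅ Z^9.

Boundary ∂_1: C_1 → C_0 is given by ∂[p,q] = [q] − [p].
The 7×9 boundary matrix has rank 6 and Smith normal form diag(1,1,1,1,1,1).

Reading off H_k = ker ∂_k / im ∂_{k+1}:

  H_1: rank ker ∂_1 − rank ∂_2 = (9 − 6) − 0 = 3, and there is no ∂_2, so H_1 ≅ Z^3.

H_1 ≅ Z^3.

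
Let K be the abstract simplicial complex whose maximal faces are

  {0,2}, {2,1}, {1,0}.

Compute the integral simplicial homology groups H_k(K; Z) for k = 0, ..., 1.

H_0 ≅ Z,  H_1 ≅ Z.

K has 3 vertices, 3 edges.
rank ∂_0 = 0, rank ∂_1 = 2 ⇒ b_0 = 3 − 0 − 2 = 1; all invariant factors of ∂_1 are 1 so no torsion. So H_0 ≅ Z.
rank ∂_1 = 2, rank ∂_2 = 0 ⇒ b_1 = 3 − 2 − 0 = 1. So H_1 ≅ Z.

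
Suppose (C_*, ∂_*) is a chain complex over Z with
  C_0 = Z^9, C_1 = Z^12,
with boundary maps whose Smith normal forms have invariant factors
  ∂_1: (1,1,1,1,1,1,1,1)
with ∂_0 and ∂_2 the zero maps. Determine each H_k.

H_0 = Z,  H_1 = Z^4.

H_0: b_0 = 9 − 0 − 8 = 1; torsion from ∂_1 factors > 1: none. So H_0 = Z.
H_1: b_1 = 12 − 8 − 0 = 4; torsion from ∂_2 factors > 1: none. So H_1 = Z^4.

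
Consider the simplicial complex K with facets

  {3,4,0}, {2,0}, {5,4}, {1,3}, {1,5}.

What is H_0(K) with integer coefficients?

H_0 = Z.

We work with the vertex ordering 0 < 1 < 2 < 3 < 4 < 5. The simplices of K, each written with vertices in increasing order, are:

  0-simplices (6): [0], [1], [2], [3], [4], [5]
  1-simplices (7): [0,2], [0,3], [0,4], [1,3], [1,5], [3,4], [4,5]
  2-simplices (1): [0,3,4]

Hence C_0 ≅ Z^6, C_1 ≅ Z^7, C_2 ≅ Z^1.

The boundary map ∂_1: C_1 → C_0 sends each edge [p,q] (with p < q) to q − p. For instance
  ∂[0,2] = [2] − [0].
The 6×7 boundary matrix has rank 5 and Smith normal form diag(1,1,1,1,1).

The boundary map ∂_2: C_2 → C_1 sends each 2-simplex [p,q,r] to [q,r] − [p,r] + [p,q]. For instance
  ∂[0,3,4] = [3,4] − [0,4] + [0,3].
This gives a 7×1 integer matrix of rank 1; reducing to Smith normal form yields diagonal entries (1).

Now H_k = ker ∂_k / im ∂_{k+1}, so:

  H_0: rank C_0 − rank ∂_1 = 6 − 5 = 1, and the invariant factors of ∂_1 are all 1, so H_0 ≅ Z.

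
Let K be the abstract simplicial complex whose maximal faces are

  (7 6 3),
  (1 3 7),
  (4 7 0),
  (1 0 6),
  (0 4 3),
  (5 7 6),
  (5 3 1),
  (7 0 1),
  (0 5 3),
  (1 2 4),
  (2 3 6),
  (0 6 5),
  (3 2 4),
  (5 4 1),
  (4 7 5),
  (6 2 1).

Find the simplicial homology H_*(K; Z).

H_0 ≅ Z,  H_1 ≅ Z^2,  H_2 ≅ Z.

Fix the vertex order 0 < 1 < 2 < 3 < 4 < 5 < 6 < 7 and write every simplex with vertices in increasing order. Then dim K = 2 and the simplices of K are:

  0-simplices (8): [0], [1], [2], [3], [4], [5], [6], [7]
  1-simplices (24): (24 of them)
  2-simplices (16): [0,1,6], [0,1,7], [0,3,4], [0,3,5], [0,4,7], [0,5,6], [1,2,4], [1,2,6], [1,3,5], [1,3,7], [1,4,5], [2,3,4], [2,3,6], [3,6,7], [4,5,7], [5,6,7]

giving chain groups C_0 ≅ Z^8, C_1 ≅ Z^24, C_2 ≅ Z^16.

∂_1: C_1 → C_0 is given by ∂[p,q] = [q] − [p]. For instance
  ∂[4,7] = [7] − [4].
This gives a 8×24 integer matrix of rank 7; reducing to Smith normal form yields diagonal entries (1,1,1,1,1,1,1).

The boundary map ∂_2: C_2 → C_1 acts by ∂[p,q,r] = [q,r] − [p,r] + [p,q]. For instance
  ∂[2,3,4] = [3,4] − [2,4] + [2,3],
  ∂[0,3,5] = [3,5] − [0,5] + [0,3].
The resulting 24×16 matrix has rank 15, and its Smith normal form has invariant factors (1,1,1,1,1,1,1,1,1,1,1,1,1,1,1).

Computing H_k = (kernel of ∂_k) / (image of ∂_{k+1}):

  H_0: rank C_0 − rank ∂_1 = 8 − 7 = 1, and the invariant factors of ∂_1 are all 1, so H_0 = Z.
  H_1: rank ker ∂_1 − rank ∂_2 = (24 − 7) − 15 = 2, and the invariant factors of ∂_2 are all 1, so H_1 = Z^2.
  H_2: rank ker ∂_2 − rank ∂_3 = (16 − 15) − 0 = 1, and there is no ∂_3, so H_2 = Z.

As a check, the Euler characteristic is 8 − 24 + 16 = 0, which agrees with 1 − 2 + 1 = 0.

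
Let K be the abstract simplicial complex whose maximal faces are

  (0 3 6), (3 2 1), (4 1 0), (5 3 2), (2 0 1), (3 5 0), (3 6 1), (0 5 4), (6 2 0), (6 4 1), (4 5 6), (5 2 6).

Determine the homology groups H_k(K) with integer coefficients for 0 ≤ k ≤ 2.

Order the vertices as 0 < 1 < 2 < 3 < 4 < 5 < 6. Listing each simplex with vertices in this order, K has dimension 2 with simplices:

  0-simplices (7): [0], [1], [2], [3], [4], [5], [6]
  1-simplices (18): [0,1], [0,2], [0,3], [0,4], [0,5], [0,6], [1,2], [1,3], [1,4], [1,6], [2,3], [2,5], [2,6], [3,5], [3,6], [4,5], [4,6], [5,6]
  2-simplices (12): [0,1,2], [0,1,4], [0,2,6], [0,3,5], [0,3,6], [0,4,5], [1,2,3], [1,3,6], [1,4,6], [2,3,5], [2,5,6], [4,5,6]

so the chain groups are C_0 ≅ Z^7, C_1 ≅ Z^18, C_2 ≅ Z^12.

The boundary map ∂_1: C_1 → C_0 is given by ∂[p,q] = [q] − [p].
The resulting 7×18 matrix has rank 6, and its Smith normal form has invariant factors (1,1,1,1,1,1).

∂_2: C_2 → C_1 sends each 2-simplex [p,q,r] to [q,r] − [p,r] + [p,q]. For instance
  ∂[0,3,6] = [3,6] − [0,6] + [0,3],
  ∂[1,4,6] = [4,6] − [1,6] + [1,4].
This gives a 18×12 integer matrix of rank 12; reducing to Smith normal form yields diagonal entries (1,1,1,1,1,1,1,1,1,1,1,2).

Reading off H_k = ker ∂_k / im ∂_{k+1}:

  H_0: rank C_0 − rank ∂_1 = 7 − 6 = 1, and the invariant factors of ∂_1 are all 1, so H_0 = Z.
  H_1: rank ker ∂_1 − rank ∂_2 = (18 − 6) − 12 = 0, and ∂_2 has invariant factor 2 > 1, so H_1 = Z/2.
  H_2: rank ker ∂_2 − rank ∂_3 = (12 − 12) − 0 = 0, and there is no ∂_3, so H_2 = 0.

H_0 = Z,  H_1 = Z/2,  H_2 = 0.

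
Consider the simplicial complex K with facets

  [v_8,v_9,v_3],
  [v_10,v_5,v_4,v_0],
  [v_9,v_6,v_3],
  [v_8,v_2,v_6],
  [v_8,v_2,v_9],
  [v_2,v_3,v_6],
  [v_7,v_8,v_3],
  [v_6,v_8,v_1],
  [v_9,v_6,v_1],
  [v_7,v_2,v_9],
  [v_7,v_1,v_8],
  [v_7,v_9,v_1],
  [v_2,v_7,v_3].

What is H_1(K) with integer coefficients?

H_1 = Z/2.

We work with the vertex ordering v_0 < v_1 < v_2 < v_3 < v_4 < v_5 < v_6 < v_7 < v_8 < v_9 < v_10. The simplices of K, each written with vertices in increasing order, are:

  0-simplices (11): [v_0], [v_1], [v_2], [v_3], [v_4], [v_5], [v_6], [v_7], [v_8], [v_9], [v_10]
  1-simplices (24): (24 of them)
  2-simplices (16): (16 of them)
  3-simplices (1): [v_0,v_4,v_5,v_10]

so the chain groups are C_0 ≅ Z^11, C_1 ≅ Z^24, C_2 ≅ Z^16, C_3 ≅ Z^1.

∂_1: C_1 → C_0 maps an edge to its endpoints' difference, ∂[p,q] = q − p. For instance
  ∂[v_6,v_9] = [v_9] − [v_6].
As a 11×24 matrix over Z this has rank 9, with invariant factors (1,1,1,1,1,1,1,1,1).

∂_2: C_2 → C_1 maps a triangle to the signed sum of its edges. For instance
  ∂[v_0,v_4,v_10] = [v_4,v_10] − [v_0,v_10] + [v_0,v_4],
  ∂[v_3,v_8,v_9] = [v_8,v_9] − [v_3,v_9] + [v_3,v_8].
This gives a 24×16 integer matrix of rank 15; reducing to Smith normal form yields diagonal entries (1,1,1,1,1,1,1,1,1,1,1,1,1,1,2).

∂_3: C_3 → C_2 sends each 3-simplex σ to the alternating sum Σ_i (−1)^i (σ with its i-th vertex removed). For instance
  ∂[v_0,v_4,v_5,v_10] = [v_4,v_5,v_10] − [v_0,v_5,v_10] + [v_0,v_4,v_10] − [v_0,v_4,v_5].
This gives a 16×1 integer matrix of rank 1; reducing to Smith normal form yields diagonal entries (1).

Now H_k = ker ∂_k / im ∂_{k+1}, so:

  H_1: rank ker ∂_1 − rank ∂_2 = (24 − 9) − 15 = 0, and ∂_2 has invariant factor 2 > 1, so H_1 = Z/2.

(K is a triangulation of the disjoint union of the real projective plane RP^2 and the 3-simplex.)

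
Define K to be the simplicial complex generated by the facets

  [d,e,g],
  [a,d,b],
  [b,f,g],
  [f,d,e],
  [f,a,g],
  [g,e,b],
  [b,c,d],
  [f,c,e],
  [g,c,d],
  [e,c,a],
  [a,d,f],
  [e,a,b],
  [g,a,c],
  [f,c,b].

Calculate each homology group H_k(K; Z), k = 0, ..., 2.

H_0 = Z,  H_1 = Z^2,  H_2 = Z.

Order the vertices as a < b < c < d < e < f < g. Listing each simplex with vertices in this order, K has dimension 2 with simplices:

  0-simplices (7): a, b, c, d, e, f, g
  1-simplices (21): ab, ac, ad, ae, af, ag, bc, bd, be, bf, bg, cd, ce, cf, cg, de, df, dg, ef, eg, fg
  2-simplices (14): abd, abe, ace, acg, adf, afg, bcd, bcf, beg, bfg, cdg, cef, def, deg

giving chain groups C_0 ≅ Z^7, C_1 ≅ Z^21, C_2 ≅ Z^14.

∂_1: C_1 → C_0 sends each edge [p,q] (with p < q) to q − p.
The 7×21 boundary matrix has rank 6 and Smith normal form diag(1,1,1,1,1,1).

∂_2: C_2 → C_1 maps a triangle to the signed sum of its edges. For instance
  ∂def = ef − df + de,
  ∂bfg = fg − bg + bf.
The resulting 21×14 matrix has rank 13, and its Smith normal form has invariant factors (1,1,1,1,1,1,1,1,1,1,1,1,1).

From H_k ≅ ker(∂_k) / im(∂_{k+1}) we obtain:

  H_0: rank C_0 − rank ∂_1 = 7 − 6 = 1, and the invariant factors of ∂_1 are all 1, so H_0 ≅ Z.
  H_1: rank ker ∂_1 − rank ∂_2 = (21 − 6) − 13 = 2, and the invariant factors of ∂_2 are all 1, so H_1 ≅ Z^2.
  H_2: rank ker ∂_2 − rank ∂_3 = (14 − 13) − 0 = 1, and there is no ∂_3, so H_2 ≅ Z.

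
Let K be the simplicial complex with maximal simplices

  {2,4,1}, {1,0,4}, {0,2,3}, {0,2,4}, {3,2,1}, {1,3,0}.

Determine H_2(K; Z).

H_2 = Z.

Take the total order 0 < 1 < 2 < 3 < 4 on the vertex set. Then K (dimension 2) consists of the simplices:

  0-simplices (5): [0], [1], [2], [3], [4]
  1-simplices (9): [0,1], [0,2], [0,3], [0,4], [1,2], [1,3], [1,4], [2,3], [2,4]
  2-simplices (6): [0,1,3], [0,1,4], [0,2,3], [0,2,4], [1,2,3], [1,2,4]

Hence C_0 ≅ Z^5, C_1 ≅ Z^9, C_2 ≅ Z^6.

∂_1: C_1 → C_0 maps an edge to its endpoints' difference, ∂[p,q] = q − p. For instance
  ∂[0,4] = [4] − [0].
This gives a 5×9 integer matrix of rank 4; reducing to Smith normal form yields diagonal entries (1,1,1,1).

The boundary map ∂_2: C_2 → C_1 maps a triangle to the signed sum of its edges. For instance
  ∂[0,1,3] = [1,3] − [0,3] + [0,1],
  ∂[1,2,3] = [2,3] − [1,3] + [1,2].
The 9×6 boundary matrix has rank 5 and Smith normal form diag(1,1,1,1,1).

From H_k ≅ ker(∂_k) / im(∂_{k+1}) we obtain:

  H_2: rank ker ∂_2 − rank ∂_3 = (6 − 5) − 0 = 1, and there is no ∂_3, so H_2 ≅ Z.

(K is a triangulation of the 2-sphere S^2.)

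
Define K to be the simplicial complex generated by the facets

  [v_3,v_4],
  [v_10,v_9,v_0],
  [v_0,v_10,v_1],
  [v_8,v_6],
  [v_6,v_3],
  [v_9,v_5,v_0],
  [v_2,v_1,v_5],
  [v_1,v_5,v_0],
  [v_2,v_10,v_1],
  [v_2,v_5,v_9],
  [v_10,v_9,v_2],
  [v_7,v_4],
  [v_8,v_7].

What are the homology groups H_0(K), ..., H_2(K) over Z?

Take the total order v_0 < v_1 < v_2 < v_3 < v_4 < v_5 < v_6 < v_7 < v_8 < v_9 < v_10 on the vertex set. Then K (dimension 2) consists of the simplices:

  0-simplices (11): [v_0], [v_1], [v_2], [v_3], [v_4], [v_5], [v_6], [v_7], [v_8], [v_9], [v_10]
  1-simplices (17): (17 of them)
  2-simplices (8): [v_0,v_1,v_5], [v_0,v_1,v_10], [v_0,v_5,v_9], [v_0,v_9,v_10], [v_1,v_2,v_5], [v_1,v_2,v_10], [v_2,v_5,v_9], [v_2,v_9,v_10]

Hence C_0 ≅ Z^11, C_1 ≅ Z^17, C_2 ≅ Z^8.

The boundary map ∂_1: C_1 → C_0 is given by ∂[p,q] = [q] − [p]. For instance
  ∂[v_9,v_10] = [v_10] − [v_9].
The 11×17 boundary matrix has rank 9 and Smith normal form diag(1,1,1,1,1,1,1,1,1).

∂_2: C_2 → C_1 sends each 2-simplex [p,q,r] to [q,r] − [p,r] + [p,q]. For instance
  ∂[v_0,v_9,v_10] = [v_9,v_10] − [v_0,v_10] + [v_0,v_9],
  ∂[v_2,v_9,v_10] = [v_9,v_10] − [v_2,v_10] + [v_2,v_9].
The resulting 17×8 matrix has rank 7, and its Smith normal form has invariant factors (1,1,1,1,1,1,1).

Now H_k = ker ∂_k / im ∂_{k+1}, so:

  H_0: rank C_0 − rank ∂_1 = 11 − 9 = 2, and the invariant factors of ∂_1 are all 1, so H_0 ≅ Z^2.
  H_1: rank ker ∂_1 − rank ∂_2 = (17 − 9) − 7 = 1, and the invariant factors of ∂_2 are all 1, so H_1 ≅ Z.
  H_2: rank ker ∂_2 − rank ∂_3 = (8 − 7) − 0 = 1, and there is no ∂_3, so H_2 ≅ Z.

As a check, the Euler characteristic is 11 − 17 + 8 = 2, which agrees with 2 − 1 + 1 = 2.

H_0 = Z^2,  H_1 = Z,  H_2 = Z.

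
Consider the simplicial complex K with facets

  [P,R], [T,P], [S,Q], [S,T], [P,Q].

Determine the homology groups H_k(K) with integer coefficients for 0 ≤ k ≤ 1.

Fix the vertex order P < Q < R < S < T and write every simplex with vertices in increasing order. Then dim K = 1 and the simplices of K are:

  0-simplices (5): P, Q, R, S, T
  1-simplices (5): PQ, PR, PT, QS, ST

giving chain groups C_0 ≅ Z^5, C_1 ≅ Z^5.

∂_1: C_1 → C_0 maps an edge to its endpoints' difference, ∂[p,q] = q − p. For instance
  ∂QS = S − Q.
This gives a 5×5 integer matrix of rank 4; reducing to Smith normal form yields diagonal entries (1,1,1,1).

Computing H_k = (kernel of ∂_k) / (image of ∂_{k+1}):

  H_0: rank C_0 − rank ∂_1 = 5 − 4 = 1, and the invariant factors of ∂_1 are all 1, so H_0 = Z.
  H_1: rank ker ∂_1 − rank ∂_2 = (5 − 4) − 0 = 1, and there is no ∂_2, so H_1 = Z.

H_0 = Z,  H_1 = Z.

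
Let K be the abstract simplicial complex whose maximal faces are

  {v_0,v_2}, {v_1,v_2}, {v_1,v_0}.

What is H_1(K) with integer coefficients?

H_1 = Z.

Fix the vertex order v_0 < v_1 < v_2 and write every simplex with vertices in increasing order. Then dim K = 1 and the simplices of K are:

  0-simplices (3): [v_0], [v_1], [v_2]
  1-simplices (3): [v_0,v_1], [v_0,v_2], [v_1,v_2]

so the chain groups are C_0 ≅ Z^3, C_1 ≅ Z^3.

Boundary ∂_1: C_1 → C_0 is given by ∂[p,q] = [q] − [p].
As a 3×3 matrix over Z this has rank 2, with invariant factors (1,1).

Computing H_k = (kernel of ∂_k) / (image of ∂_{k+1}):

  H_1: rank ker ∂_1 − rank ∂_2 = (3 − 2) − 0 = 1, and there is no ∂_2, so H_1 ≅ Z.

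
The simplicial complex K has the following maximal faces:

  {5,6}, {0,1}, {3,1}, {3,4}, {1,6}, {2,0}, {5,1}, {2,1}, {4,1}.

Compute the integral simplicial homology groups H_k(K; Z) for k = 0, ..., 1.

H_0 = Z,  H_1 = Z^3.

Take the total order 0 < 1 < 2 < 3 < 4 < 5 < 6 on the vertex set. Then K (dimension 1) consists of the simplices:

  0-simplices (7): [0], [1], [2], [3], [4], [5], [6]
  1-simplices (9): [0,1], [0,2], [1,2], [1,3], [1,4], [1,5], [1,6], [3,4], [5,6]

giving chain groups C_0 ≅ Z^7, C_1 ≅ Z^9.

Boundary ∂_1: C_1 → C_0 sends each edge [p,q] (with p < q) to q − p. For instance
  ∂[3,4] = [4] − [3].
As a 7×9 matrix over Z this has rank 6, with invariant factors (1,1,1,1,1,1).

Now H_k = ker ∂_k / im ∂_{k+1}, so:

  H_0: rank C_0 − rank ∂_1 = 7 − 6 = 1, and the invariant factors of ∂_1 are all 1, so H_0 ≅ Z.
  H_1: rank ker ∂_1 − rank ∂_2 = (9 − 6) − 0 = 3, and there is no ∂_2, so H_1 ≅ Z^3.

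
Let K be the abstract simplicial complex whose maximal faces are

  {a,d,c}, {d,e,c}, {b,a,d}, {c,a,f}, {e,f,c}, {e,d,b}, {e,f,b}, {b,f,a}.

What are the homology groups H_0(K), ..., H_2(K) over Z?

H_0 ≅ Z,  H_1 = 0,  H_2 ≅ Z.

Fix the vertex order a < b < c < d < e < f and write every simplex with vertices in increasing order. Then dim K = 2 and the simplices of K are:

  0-simplices (6): a, b, c, d, e, f
  1-simplices (12): ab, ac, ad, af, bd, be, bf, cd, ce, cf, de, ef
  2-simplices (8): abd, abf, acd, acf, bde, bef, cde, cef

giving chain groups C_0 ≅ Z^6, C_1 ≅ Z^12, C_2 ≅ Z^8.

Boundary ∂_1: C_1 → C_0 maps an edge to its endpoints' difference, ∂[p,q] = q − p.
As a 6×12 matrix over Z this has rank 5, with invariant factors (1,1,1,1,1).

The boundary map ∂_2: C_2 → C_1 maps a triangle to the signed sum of its edges. For instance
  ∂cef = ef − cf + ce,
  ∂bef = ef − bf + be.
The resulting 12×8 matrix has rank 7, and its Smith normal form has invariant factors (1,1,1,1,1,1,1).

Reading off H_k = ker ∂_k / im ∂_{k+1}:

  H_0: rank C_0 − rank ∂_1 = 6 − 5 = 1, and the invariant factors of ∂_1 are all 1, so H_0 ≅ Z.
  H_1: rank ker ∂_1 − rank ∂_2 = (12 − 5) − 7 = 0, and the invariant factors of ∂_2 are all 1, so H_1 ≅ 0.
  H_2: rank ker ∂_2 − rank ∂_3 = (8 − 7) − 0 = 1, and there is no ∂_3, so H_2 ≅ Z.

As a check, the Euler characteristic is 6 − 12 + 8 = 2, which agrees with 1 − 0 + 1 = 2.
(K is a triangulation of the 2-sphere S^2.)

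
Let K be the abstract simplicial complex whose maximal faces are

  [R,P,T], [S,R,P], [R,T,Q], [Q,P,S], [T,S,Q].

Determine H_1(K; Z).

Take the total order P < Q < R < S < T on the vertex set. Then K (dimension 2) consists of the simplices:

  0-simplices (5): P, Q, R, S, T
  1-simplices (10): PQ, PR, PS, PT, QR, QS, QT, RS, RT, ST
  2-simplices (5): PQS, PRS, PRT, QRT, QST

so the chain groups are C_0 ≅ Z^5, C_1 ≅ Z^10, C_2 ≅ Z^5.

The boundary map ∂_1: C_1 → C_0 sends each edge [p,q] (with p < q) to q − p.
The resulting 5×10 matrix has rank 4, and its Smith normal form has invariant factors (1,1,1,1).

∂_2: C_2 → C_1 sends each 2-simplex [p,q,r] to [q,r] − [p,r] + [p,q]. For instance
  ∂PRS = RS − PS + PR,
  ∂PQS = QS − PS + PQ.
As a 10×5 matrix over Z this has rank 5, with invariant factors (1,1,1,1,1).

Computing H_k = (kernel of ∂_k) / (image of ∂_{k+1}):

  H_1: rank ker ∂_1 − rank ∂_2 = (10 − 4) − 5 = 1, and the invariant factors of ∂_2 are all 1, so H_1 ≅ Z.

H_1 ≅ Z.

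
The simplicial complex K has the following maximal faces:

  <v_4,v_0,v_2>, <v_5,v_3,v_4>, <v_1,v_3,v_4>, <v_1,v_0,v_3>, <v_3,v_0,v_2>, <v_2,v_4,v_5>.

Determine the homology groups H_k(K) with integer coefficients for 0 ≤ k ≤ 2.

H_0 = Z,  H_1 = Z,  H_2 = 0.

Take the total order v_0 < v_1 < v_2 < v_3 < v_4 < v_5 on the vertex set. Then K (dimension 2) consists of the simplices:

  0-simplices (6): [v_0], [v_1], [v_2], [v_3], [v_4], [v_5]
  1-simplices (12): [v_0,v_1], [v_0,v_2], [v_0,v_3], [v_0,v_4], [v_1,v_3], [v_1,v_4], [v_2,v_3], [v_2,v_4], [v_2,v_5], [v_3,v_4], [v_3,v_5], [v_4,v_5]
  2-simplices (6): [v_0,v_1,v_3], [v_0,v_2,v_3], [v_0,v_2,v_4], [v_1,v_3,v_4], [v_2,v_4,v_5], [v_3,v_4,v_5]

so the chain groups are C_0 ≅ Z^6, C_1 ≅ Z^12, C_2 ≅ Z^6.

∂_1: C_1 → C_0 maps an edge to its endpoints' difference, ∂[p,q] = q − p.
The 6×12 boundary matrix has rank 5 and Smith normal form diag(1,1,1,1,1).

∂_2: C_2 → C_1 acts by ∂[p,q,r] = [q,r] − [p,r] + [p,q]. For instance
  ∂[v_0,v_2,v_4] = [v_2,v_4] − [v_0,v_4] + [v_0,v_2],
  ∂[v_1,v_3,v_4] = [v_3,v_4] − [v_1,v_4] + [v_1,v_3].
As a 12×6 matrix over Z this has rank 6, with invariant factors (1,1,1,1,1,1).

Reading off H_k = ker ∂_k / im ∂_{k+1}:

  H_0: rank C_0 − rank ∂_1 = 6 − 5 = 1, and the invariant factors of ∂_1 are all 1, so H_0 = Z.
  H_1: rank ker ∂_1 − rank ∂_2 = (12 − 5) − 6 = 1, and the invariant factors of ∂_2 are all 1, so H_1 = Z.
  H_2: rank ker ∂_2 − rank ∂_3 = (6 − 6) − 0 = 0, and there is no ∂_3, so H_2 = 0.

As a check, the Euler characteristic is 6 − 12 + 6 = 0, which agrees with 1 − 1 + 0 = 0.
(K is a triangulation of the cylinder S^1 x I.)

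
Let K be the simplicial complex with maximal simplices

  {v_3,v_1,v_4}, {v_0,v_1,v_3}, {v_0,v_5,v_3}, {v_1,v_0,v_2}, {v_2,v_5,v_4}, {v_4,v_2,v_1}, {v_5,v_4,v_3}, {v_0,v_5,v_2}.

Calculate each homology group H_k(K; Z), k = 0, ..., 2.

H_0 ≅ Z,  H_1 = 0,  H_2 ≅ Z.

Order the vertices as v_0 < v_1 < v_2 < v_3 < v_4 < v_5. Listing each simplex with vertices in this order, K has dimension 2 with simplices:

  0-simplices (6): [v_0], [v_1], [v_2], [v_3], [v_4], [v_5]
  1-simplices (12): [v_0,v_1], [v_0,v_2], [v_0,v_3], [v_0,v_5], [v_1,v_2], [v_1,v_3], [v_1,v_4], [v_2,v_4], [v_2,v_5], [v_3,v_4], [v_3,v_5], [v_4,v_5]
  2-simplices (8): [v_0,v_1,v_2], [v_0,v_1,v_3], [v_0,v_2,v_5], [v_0,v_3,v_5], [v_1,v_2,v_4], [v_1,v_3,v_4], [v_2,v_4,v_5], [v_3,v_4,v_5]

Hence C_0 ≅ Z^6, C_1 ≅ Z^12, C_2 ≅ Z^8.

Boundary ∂_1: C_1 → C_0 sends each edge [p,q] (with p < q) to q − p. For instance
  ∂[v_2,v_4] = [v_4] − [v_2].
As a 6×12 matrix over Z this has rank 5, with invariant factors (1,1,1,1,1).

Boundary ∂_2: C_2 → C_1 sends each 2-simplex [p,q,r] to [q,r] − [p,r] + [p,q]. For instance
  ∂[v_0,v_1,v_2] = [v_1,v_2] − [v_0,v_2] + [v_0,v_1],
  ∂[v_2,v_4,v_5] = [v_4,v_5] − [v_2,v_5] + [v_2,v_4].
As a 12×8 matrix over Z this has rank 7, with invariant factors (1,1,1,1,1,1,1).

Reading off H_k = ker ∂_k / im ∂_{k+1}:

  H_0: rank C_0 − rank ∂_1 = 6 − 5 = 1, and the invariant factors of ∂_1 are all 1, so H_0 ≅ Z.
  H_1: rank ker ∂_1 − rank ∂_2 = (12 − 5) − 7 = 0, and the invariant factors of ∂_2 are all 1, so H_1 ≅ 0.
  H_2: rank ker ∂_2 − rank ∂_3 = (8 − 7) − 0 = 1, and there is no ∂_3, so H_2 ≅ Z.

(K is a triangulation of the 2-sphere S^2.)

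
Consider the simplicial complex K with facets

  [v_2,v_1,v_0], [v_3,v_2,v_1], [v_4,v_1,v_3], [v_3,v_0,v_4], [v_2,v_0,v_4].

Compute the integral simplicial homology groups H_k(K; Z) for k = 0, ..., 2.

We work with the vertex ordering v_0 < v_1 < v_2 < v_3 < v_4. The simplices of K, each written with vertices in increasing order, are:

  0-simplices (5): [v_0], [v_1], [v_2], [v_3], [v_4]
  1-simplices (10): [v_0,v_1], [v_0,v_2], [v_0,v_3], [v_0,v_4], [v_1,v_2], [v_1,v_3], [v_1,v_4], [v_2,v_3], [v_2,v_4], [v_3,v_4]
  2-simplices (5): [v_0,v_1,v_2], [v_0,v_2,v_4], [v_0,v_3,v_4], [v_1,v_2,v_3], [v_1,v_3,v_4]

giving chain groups C_0 ≅ Z^5, C_1 ≅ Z^10, C_2 ≅ Z^5.

Boundary ∂_1: C_1 → C_0 maps an edge to its endpoints' difference, ∂[p,q] = q − p.
The 5×10 boundary matrix has rank 4 and Smith normal form diag(1,1,1,1).

∂_2: C_2 → C_1 acts by ∂[p,q,r] = [q,r] − [p,r] + [p,q]. For instance
  ∂[v_1,v_2,v_3] = [v_2,v_3] − [v_1,v_3] + [v_1,v_2],
  ∂[v_0,v_3,v_4] = [v_3,v_4] − [v_0,v_4] + [v_0,v_3].
The resulting 10×5 matrix has rank 5, and its Smith normal form has invariant factors (1,1,1,1,1).

Reading off H_k = ker ∂_k / im ∂_{k+1}:

  H_0: rank C_0 − rank ∂_1 = 5 − 4 = 1, and the invariant factors of ∂_1 are all 1, so H_0 ≅ Z.
  H_1: rank ker ∂_1 − rank ∂_2 = (10 − 4) − 5 = 1, and the invariant factors of ∂_2 are all 1, so H_1 ≅ Z.
  H_2: rank ker ∂_2 − rank ∂_3 = (5 − 5) − 0 = 0, and there is no ∂_3, so H_2 ≅ 0.

As a check, the Euler characteristic is 5 − 10 + 5 = 0, which agrees with 1 − 1 + 0 = 0.

H_0 ≅ Z,  H_1 ≅ Z,  H_2 = 0.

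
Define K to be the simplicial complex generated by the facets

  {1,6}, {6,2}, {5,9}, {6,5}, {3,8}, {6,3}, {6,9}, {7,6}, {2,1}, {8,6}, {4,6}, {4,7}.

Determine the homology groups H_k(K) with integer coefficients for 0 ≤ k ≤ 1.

Fix the vertex order 1 < 2 < 3 < 4 < 5 < 6 < 7 < 8 < 9 and write every simplex with vertices in increasing order. Then dim K = 1 and the simplices of K are:

  0-simplices (9): [1], [2], [3], [4], [5], [6], [7], [8], [9]
  1-simplices (12): [1,2], [1,6], [2,6], [3,6], [3,8], [4,6], [4,7], [5,6], [5,9], [6,7], [6,8], [6,9]

so the chain groups are C_0 ≅ Z^9, C_1 ≅ Z^12.

Boundary ∂_1: C_1 → C_0 sends each edge [p,q] (with p < q) to q − p.
As a 9×12 matrix over Z this has rank 8, with invariant factors (1,1,1,1,1,1,1,1).

Now H_k = ker ∂_k / im ∂_{k+1}, so:

  H_0: rank C_0 − rank ∂_1 = 9 − 8 = 1, and the invariant factors of ∂_1 are all 1, so H_0 ≅ Z.
  H_1: rank ker ∂_1 − rank ∂_2 = (12 − 8) − 0 = 4, and there is no ∂_2, so H_1 ≅ Z^4.

As a check, the Euler characteristic is 9 − 12 = -3, which agrees with 1 − 4 = -3.

H_0 ≅ Z,  H_1 ≅ Z^4.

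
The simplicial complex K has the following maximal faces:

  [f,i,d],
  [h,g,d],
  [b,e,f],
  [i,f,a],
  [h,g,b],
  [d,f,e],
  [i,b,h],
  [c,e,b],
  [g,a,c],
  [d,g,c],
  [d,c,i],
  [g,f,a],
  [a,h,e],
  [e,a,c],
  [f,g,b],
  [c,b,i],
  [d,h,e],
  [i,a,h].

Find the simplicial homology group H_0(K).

K has 9 vertices, 27 edges, 18 triangles.
rank ∂_0 = 0, rank ∂_1 = 8 ⇒ b_0 = 9 − 0 − 8 = 1; all invariant factors of ∂_1 are 1 so no torsion. So H_0 = Z.

H_0 ≅ Z.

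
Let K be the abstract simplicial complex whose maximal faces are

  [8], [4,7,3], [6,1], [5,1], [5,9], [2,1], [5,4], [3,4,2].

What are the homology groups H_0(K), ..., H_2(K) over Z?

We work with the vertex ordering 1 < 2 < 3 < 4 < 5 < 6 < 7 < 8 < 9. The simplices of K, each written with vertices in increasing order, are:

  0-simplices (9): [1], [2], [3], [4], [5], [6], [7], [8], [9]
  1-simplices (10): [1,2], [1,5], [1,6], [2,3], [2,4], [3,4], [3,7], [4,5], [4,7], [5,9]
  2-simplices (2): [2,3,4], [3,4,7]

so the chain groups are C_0 ≅ Z^9, C_1 ≅ Z^10, C_2 ≅ Z^2.

Boundary ∂_1: C_1 → C_0 sends each edge [p,q] (with p < q) to q − p.
As a 9×10 matrix over Z this has rank 7, with invariant factors (1,1,1,1,1,1,1).

Boundary ∂_2: C_2 → C_1 sends each 2-simplex [p,q,r] to [q,r] − [p,r] + [p,q]. For instance
  ∂[3,4,7] = [4,7] − [3,7] + [3,4],
  ∂[2,3,4] = [3,4] − [2,4] + [2,3].
This gives a 10×2 integer matrix of rank 2; reducing to Smith normal form yields diagonal entries (1,1).

Reading off H_k = ker ∂_k / im ∂_{k+1}:

  H_0: rank C_0 − rank ∂_1 = 9 − 7 = 2, and the invariant factors of ∂_1 are all 1, so H_0 = Z^2.
  H_1: rank ker ∂_1 − rank ∂_2 = (10 − 7) − 2 = 1, and the invariant factors of ∂_2 are all 1, so H_1 = Z.
  H_2: rank ker ∂_2 − rank ∂_3 = (2 − 2) − 0 = 0, and there is no ∂_3, so H_2 = 0.

H_0 ≅ Z^2,  H_1 ≅ Z,  H_2 = 0.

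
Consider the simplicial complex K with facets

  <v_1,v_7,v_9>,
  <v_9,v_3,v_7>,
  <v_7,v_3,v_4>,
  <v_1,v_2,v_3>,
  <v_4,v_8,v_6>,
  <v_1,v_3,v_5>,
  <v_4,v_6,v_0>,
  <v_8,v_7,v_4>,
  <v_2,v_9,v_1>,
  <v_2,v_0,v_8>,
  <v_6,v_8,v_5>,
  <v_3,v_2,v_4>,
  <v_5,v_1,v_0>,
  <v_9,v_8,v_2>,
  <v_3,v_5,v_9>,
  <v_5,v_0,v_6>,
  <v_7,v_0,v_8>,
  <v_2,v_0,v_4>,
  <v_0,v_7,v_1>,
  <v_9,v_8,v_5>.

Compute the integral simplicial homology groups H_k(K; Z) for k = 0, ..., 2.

H_0 ≅ Z,  H_1 ≅ Z × Z/2,  H_2 = 0.

We work with the vertex ordering v_0 < v_1 < v_2 < v_3 < v_4 < v_5 < v_6 < v_7 < v_8 < v_9. The simplices of K, each written with vertices in increasing order, are:

  0-simplices (10): [v_0], [v_1], [v_2], [v_3], [v_4], [v_5], [v_6], [v_7], [v_8], [v_9]
  1-simplices (30): (30 of them)
  2-simplices (20): (20 of them)

Hence C_0 ≅ Z^10, C_1 ≅ Z^30, C_2 ≅ Z^20.

The boundary map ∂_1: C_1 → C_0 is given by ∂[p,q] = [q] − [p]. For instance
  ∂[v_2,v_9] = [v_9] − [v_2].
As a 10×30 matrix over Z this has rank 9, with invariant factors (1,1,1,1,1,1,1,1,1).

The boundary map ∂_2: C_2 → C_1 sends each 2-simplex [p,q,r] to [q,r] − [p,r] + [p,q]. For instance
  ∂[v_0,v_2,v_8] = [v_2,v_8] − [v_0,v_8] + [v_0,v_2],
  ∂[v_4,v_7,v_8] = [v_7,v_8] − [v_4,v_8] + [v_4,v_7].
As a 30×20 matrix over Z this has rank 20, with invariant factors (1,1,1,1,1,1,1,1,1,1,1,1,1,1,1,1,1,1,1,2).

From H_k ≅ ker(∂_k) / im(∂_{k+1}) we obtain:

  H_0: rank C_0 − rank ∂_1 = 10 − 9 = 1, and the invariant factors of ∂_1 are all 1, so H_0 ≅ Z.
  H_1: rank ker ∂_1 − rank ∂_2 = (30 − 9) − 20 = 1, and ∂_2 has invariant factor 2 > 1, so H_1 ≅ Z × Z/2.
  H_2: rank ker ∂_2 − rank ∂_3 = (20 − 20) − 0 = 0, and there is no ∂_3, so H_2 ≅ 0.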